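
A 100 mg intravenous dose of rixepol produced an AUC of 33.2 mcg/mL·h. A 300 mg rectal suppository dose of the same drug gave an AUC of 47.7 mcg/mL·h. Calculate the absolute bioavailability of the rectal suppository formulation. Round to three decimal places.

F = 0.479

F = (AUC_ev / D_ev) / (AUC_iv / D_iv)
  = (47.7/300) / (33.2/100)
  = 0.159 / 0.332 = 0.4789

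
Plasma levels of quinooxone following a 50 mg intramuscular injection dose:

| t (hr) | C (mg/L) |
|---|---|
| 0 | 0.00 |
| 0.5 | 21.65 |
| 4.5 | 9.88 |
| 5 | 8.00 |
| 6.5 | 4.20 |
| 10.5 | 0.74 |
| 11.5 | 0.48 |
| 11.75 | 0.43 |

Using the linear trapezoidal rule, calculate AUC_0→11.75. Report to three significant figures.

AUC = 92.7 mg/L·hr

Trapezoidal AUC_0→11.75:
  [0→0.5]: (0.00+21.65)/2 × 0.5 = 5.4125
  [0.5→4.5]: (21.65+9.88)/2 × 4 = 63.06
  [4.5→5]: (9.88+8.00)/2 × 0.5 = 4.47
  [5→6.5]: (8.00+4.20)/2 × 1.5 = 9.15
  [6.5→10.5]: (4.20+0.74)/2 × 4 = 9.88
  [10.5→11.5]: (0.74+0.48)/2 × 1 = 0.61
  [11.5→11.75]: (0.48+0.43)/2 × 0.25 = 0.11375
  Sum = 92.69625 mg/L·hr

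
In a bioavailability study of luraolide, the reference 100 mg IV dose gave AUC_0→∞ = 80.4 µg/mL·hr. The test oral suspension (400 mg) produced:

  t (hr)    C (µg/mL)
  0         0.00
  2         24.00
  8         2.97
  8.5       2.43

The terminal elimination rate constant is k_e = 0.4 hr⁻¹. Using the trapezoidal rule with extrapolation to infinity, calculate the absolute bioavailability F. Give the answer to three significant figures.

Trapezoidal AUC_0→8.5 (oral suspension):
  [0→2]: (0.00+24.00)/2 × 2 = 24.0
  [2→8]: (24.00+2.97)/2 × 6 = 80.91
  [8→8.5]: (2.97+2.43)/2 × 0.5 = 1.35
  Sum = 106.26 µg/mL·hr
Tail: C_last/k_e = 2.43/0.4 = 6.075
AUC_0→∞ (oral suspension) = 106.26 + 6.075 = 112.335 µg/mL·hr
F = (AUC_ev/D_ev)/(AUC_iv/D_iv) = (112.335/400)/(80.4/100) = 0.2808375/0.804 = 0.3493

F = 0.349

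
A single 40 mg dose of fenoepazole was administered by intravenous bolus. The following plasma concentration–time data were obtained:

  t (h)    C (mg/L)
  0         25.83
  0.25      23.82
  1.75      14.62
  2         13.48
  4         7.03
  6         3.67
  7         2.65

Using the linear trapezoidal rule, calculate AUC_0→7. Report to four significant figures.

AUC = 72.92 mg/L·h

Trapezoidal AUC_0→7:
  [0→0.25]: (25.83+23.82)/2 × 0.25 = 6.20625
  [0.25→1.75]: (23.82+14.62)/2 × 1.5 = 28.83
  [1.75→2]: (14.62+13.48)/2 × 0.25 = 3.5125
  [2→4]: (13.48+7.03)/2 × 2 = 20.51
  [4→6]: (7.03+3.67)/2 × 2 = 10.7
  [6→7]: (3.67+2.65)/2 × 1 = 3.16
  Sum = 72.91875 mg/L·h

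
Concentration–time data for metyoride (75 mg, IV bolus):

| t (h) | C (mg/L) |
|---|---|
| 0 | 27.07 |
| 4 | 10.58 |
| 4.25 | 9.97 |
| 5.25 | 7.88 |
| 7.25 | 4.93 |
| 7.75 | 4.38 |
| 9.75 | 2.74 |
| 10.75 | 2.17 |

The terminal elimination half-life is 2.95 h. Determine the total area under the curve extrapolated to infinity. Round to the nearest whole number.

Trapezoidal AUC_0→10.75:
  [0→4]: (27.07+10.58)/2 × 4 = 75.3
  [4→4.25]: (10.58+9.97)/2 × 0.25 = 2.56875
  [4.25→5.25]: (9.97+7.88)/2 × 1 = 8.925
  [5.25→7.25]: (7.88+4.93)/2 × 2 = 12.81
  [7.25→7.75]: (4.93+4.38)/2 × 0.5 = 2.3275
  [7.75→9.75]: (4.38+2.74)/2 × 2 = 7.12
  [9.75→10.75]: (2.74+2.17)/2 × 1 = 2.455
  Sum = 111.50625 mg/L·h
k_e = ln2 / t½ = 0.693147 / 2.95 = 0.2350 h^-1
Extrapolated tail: C_last / k_e = 2.17 / 0.235 = 9.234
AUC_0→∞ = 111.50625 + 9.234 = 120.74025 mg/L·h

AUC = 121 mg/L·h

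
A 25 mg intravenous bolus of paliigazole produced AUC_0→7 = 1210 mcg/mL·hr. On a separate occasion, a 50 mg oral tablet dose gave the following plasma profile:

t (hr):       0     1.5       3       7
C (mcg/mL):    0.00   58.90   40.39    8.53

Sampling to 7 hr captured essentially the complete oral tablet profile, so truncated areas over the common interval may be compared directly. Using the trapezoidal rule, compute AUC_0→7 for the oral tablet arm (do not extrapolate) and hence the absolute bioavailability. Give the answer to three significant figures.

F = 0.0895

Trapezoidal AUC_0→7 (oral tablet):
  [0→1.5]: (0.00+58.90)/2 × 1.5 = 44.175
  [1.5→3]: (58.90+40.39)/2 × 1.5 = 74.4675
  [3→7]: (40.39+8.53)/2 × 4 = 97.84
  Sum = 216.4825 mcg/mL·hr
F = (AUC_ev/D_ev)/(AUC_iv/D_iv) = (216.4825/50)/(1210/25) = 4.32965/48.4 = 0.0895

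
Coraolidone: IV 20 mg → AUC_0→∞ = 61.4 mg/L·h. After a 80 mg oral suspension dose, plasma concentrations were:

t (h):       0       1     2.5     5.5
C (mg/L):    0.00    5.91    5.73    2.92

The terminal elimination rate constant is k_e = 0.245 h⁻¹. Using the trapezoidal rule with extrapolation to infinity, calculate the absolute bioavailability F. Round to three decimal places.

Trapezoidal AUC_0→5.5 (oral suspension):
  [0→1]: (0.00+5.91)/2 × 1 = 2.955
  [1→2.5]: (5.91+5.73)/2 × 1.5 = 8.73
  [2.5→5.5]: (5.73+2.92)/2 × 3 = 12.975
  Sum = 24.66 mg/L·h
Tail: C_last/k_e = 2.92/0.245 = 11.918
AUC_0→∞ (oral suspension) = 24.66 + 11.918 = 36.578 mg/L·h
F = (AUC_ev/D_ev)/(AUC_iv/D_iv) = (36.578/80)/(61.4/20) = 0.457225/3.07 = 0.1489

F = 0.149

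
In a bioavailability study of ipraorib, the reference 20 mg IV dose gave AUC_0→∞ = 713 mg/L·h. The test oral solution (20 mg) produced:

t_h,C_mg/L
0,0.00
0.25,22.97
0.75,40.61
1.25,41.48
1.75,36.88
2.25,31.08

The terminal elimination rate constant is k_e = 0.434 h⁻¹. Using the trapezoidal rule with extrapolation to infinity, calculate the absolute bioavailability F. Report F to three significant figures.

F = 0.207

Trapezoidal AUC_0→2.25 (oral solution):
  [0→0.25]: (0.00+22.97)/2 × 0.25 = 2.87125
  [0.25→0.75]: (22.97+40.61)/2 × 0.5 = 15.895
  [0.75→1.25]: (40.61+41.48)/2 × 0.5 = 20.5225
  [1.25→1.75]: (41.48+36.88)/2 × 0.5 = 19.59
  [1.75→2.25]: (36.88+31.08)/2 × 0.5 = 16.99
  Sum = 75.86875 mg/L·h
Tail: C_last/k_e = 31.08/0.434 = 71.613
AUC_0→∞ (oral solution) = 75.86875 + 71.613 = 147.48175 mg/L·h
F = (AUC_ev/D_ev)/(AUC_iv/D_iv) = (147.48175/20)/(713/20) = 7.3740875/35.65 = 0.2068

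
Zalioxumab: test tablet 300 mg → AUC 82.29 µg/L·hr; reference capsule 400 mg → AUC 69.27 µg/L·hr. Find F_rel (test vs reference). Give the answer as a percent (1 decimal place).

F_rel = (AUC_test/D_test) / (AUC_ref/D_ref)
      = (82.29/300) / (69.27/400)
      = 0.2743 / 0.173175 = 1.5839 = 158.39%

F_rel = 158.4%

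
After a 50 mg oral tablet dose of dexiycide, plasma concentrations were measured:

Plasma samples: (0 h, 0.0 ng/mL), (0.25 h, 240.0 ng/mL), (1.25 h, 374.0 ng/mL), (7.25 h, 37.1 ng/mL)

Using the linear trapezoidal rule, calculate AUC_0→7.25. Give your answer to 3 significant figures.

AUC = 1570 ng/mL·h

Trapezoidal AUC_0→7.25:
  [0→0.25]: (0.0+240.0)/2 × 0.25 = 30.0
  [0.25→1.25]: (240.0+374.0)/2 × 1 = 307.0
  [1.25→7.25]: (374.0+37.1)/2 × 6 = 1233.3
  Sum = 1570.3 ng/mL·h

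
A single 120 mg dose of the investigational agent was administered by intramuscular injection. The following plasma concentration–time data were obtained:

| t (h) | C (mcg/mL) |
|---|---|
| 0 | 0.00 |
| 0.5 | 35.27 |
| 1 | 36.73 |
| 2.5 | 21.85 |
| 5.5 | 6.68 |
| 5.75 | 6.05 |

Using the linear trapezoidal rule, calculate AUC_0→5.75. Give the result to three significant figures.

Trapezoidal AUC_0→5.75:
  [0→0.5]: (0.00+35.27)/2 × 0.5 = 8.8175
  [0.5→1]: (35.27+36.73)/2 × 0.5 = 18.0
  [1→2.5]: (36.73+21.85)/2 × 1.5 = 43.935
  [2.5→5.5]: (21.85+6.68)/2 × 3 = 42.795
  [5.5→5.75]: (6.68+6.05)/2 × 0.25 = 1.59125
  Sum = 115.13875 mcg/mL·h

AUC = 115 mcg/mL·h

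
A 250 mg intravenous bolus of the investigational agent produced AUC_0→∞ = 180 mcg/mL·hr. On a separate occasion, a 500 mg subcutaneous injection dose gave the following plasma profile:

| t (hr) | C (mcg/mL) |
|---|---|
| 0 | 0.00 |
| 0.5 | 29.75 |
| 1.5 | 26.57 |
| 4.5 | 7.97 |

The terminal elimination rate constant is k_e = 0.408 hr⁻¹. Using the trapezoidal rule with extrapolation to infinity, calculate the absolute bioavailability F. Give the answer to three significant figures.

Trapezoidal AUC_0→4.5 (subcutaneous injection):
  [0→0.5]: (0.00+29.75)/2 × 0.5 = 7.4375
  [0.5→1.5]: (29.75+26.57)/2 × 1 = 28.16
  [1.5→4.5]: (26.57+7.97)/2 × 3 = 51.81
  Sum = 87.4075 mcg/mL·hr
Tail: C_last/k_e = 7.97/0.408 = 19.534
AUC_0→∞ (subcutaneous injection) = 87.4075 + 19.534 = 106.9415 mcg/mL·hr
F = (AUC_ev/D_ev)/(AUC_iv/D_iv) = (106.9415/500)/(180/250) = 0.213883/0.72 = 0.2971

F = 0.297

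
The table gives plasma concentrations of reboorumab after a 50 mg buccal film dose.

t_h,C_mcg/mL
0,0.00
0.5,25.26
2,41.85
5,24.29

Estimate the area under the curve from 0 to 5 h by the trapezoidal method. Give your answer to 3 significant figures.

Trapezoidal AUC_0→5:
  [0→0.5]: (0.00+25.26)/2 × 0.5 = 6.315
  [0.5→2]: (25.26+41.85)/2 × 1.5 = 50.3325
  [2→5]: (41.85+24.29)/2 × 3 = 99.21
  Sum = 155.8575 mcg/mL·h

AUC = 156 mcg/mL·h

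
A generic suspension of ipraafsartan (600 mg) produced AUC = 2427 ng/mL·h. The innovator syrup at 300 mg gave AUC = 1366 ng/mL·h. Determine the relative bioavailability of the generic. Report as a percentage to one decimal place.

F_rel = 88.8%

F_rel = (AUC_test/D_test) / (AUC_ref/D_ref)
      = (2427/600) / (1366/300)
      = 4.045 / 4.55333 = 0.8884 = 88.84%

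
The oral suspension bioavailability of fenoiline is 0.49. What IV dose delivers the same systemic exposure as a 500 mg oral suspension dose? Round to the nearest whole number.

Systemic exposure from an extravascular dose = F × D_ev, so the equivalent IV dose is F × D_ev.
D_iv = F × D_ev = 0.49 × 500 = 245 mg

D_iv = 245 mg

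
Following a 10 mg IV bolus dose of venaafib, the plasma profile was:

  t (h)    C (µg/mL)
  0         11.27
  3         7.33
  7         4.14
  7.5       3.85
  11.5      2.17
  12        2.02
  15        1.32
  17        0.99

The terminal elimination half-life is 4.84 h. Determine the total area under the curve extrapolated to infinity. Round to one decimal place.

Trapezoidal AUC_0→17:
  [0→3]: (11.27+7.33)/2 × 3 = 27.9
  [3→7]: (7.33+4.14)/2 × 4 = 22.94
  [7→7.5]: (4.14+3.85)/2 × 0.5 = 1.9975
  [7.5→11.5]: (3.85+2.17)/2 × 4 = 12.04
  [11.5→12]: (2.17+2.02)/2 × 0.5 = 1.0475
  [12→15]: (2.02+1.32)/2 × 3 = 5.01
  [15→17]: (1.32+0.99)/2 × 2 = 2.31
  Sum = 73.245 µg/mL·h
k_e = ln2 / t½ = 0.693147 / 4.84 = 0.1432 h^-1
Extrapolated tail: C_last / k_e = 0.99 / 0.1432 = 6.913
AUC_0→∞ = 73.245 + 6.913 = 80.158 µg/mL·h

AUC = 80.2 µg/mL·h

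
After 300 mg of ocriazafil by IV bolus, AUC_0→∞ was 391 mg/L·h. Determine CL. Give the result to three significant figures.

CL = Dose_iv / AUC_0→∞
   = 300 / 391 = 0.767263 L/h

CL = 0.767 L/h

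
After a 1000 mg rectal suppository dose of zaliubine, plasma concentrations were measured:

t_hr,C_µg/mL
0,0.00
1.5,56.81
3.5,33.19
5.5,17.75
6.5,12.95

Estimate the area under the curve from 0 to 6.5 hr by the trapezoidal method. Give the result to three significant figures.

AUC = 199 µg/mL·hr

Trapezoidal AUC_0→6.5:
  [0→1.5]: (0.00+56.81)/2 × 1.5 = 42.6075
  [1.5→3.5]: (56.81+33.19)/2 × 2 = 90.0
  [3.5→5.5]: (33.19+17.75)/2 × 2 = 50.94
  [5.5→6.5]: (17.75+12.95)/2 × 1 = 15.35
  Sum = 198.8975 µg/mL·hr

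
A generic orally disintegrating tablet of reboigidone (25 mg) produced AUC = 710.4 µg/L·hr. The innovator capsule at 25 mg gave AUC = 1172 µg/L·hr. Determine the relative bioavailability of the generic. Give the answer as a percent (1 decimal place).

F_rel = 60.6%

F_rel = (AUC_test/D_test) / (AUC_ref/D_ref)
      = (710.4/25) / (1172/25)
      = 28.416 / 46.88 = 0.6061 = 60.61%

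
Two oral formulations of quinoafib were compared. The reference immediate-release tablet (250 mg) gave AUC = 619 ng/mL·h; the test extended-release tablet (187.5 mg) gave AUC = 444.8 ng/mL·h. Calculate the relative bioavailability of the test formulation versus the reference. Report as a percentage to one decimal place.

F_rel = (AUC_test/D_test) / (AUC_ref/D_ref)
      = (444.8/187.5) / (619/250)
      = 2.37227 / 2.476 = 0.9581 = 95.81%

F_rel = 95.8%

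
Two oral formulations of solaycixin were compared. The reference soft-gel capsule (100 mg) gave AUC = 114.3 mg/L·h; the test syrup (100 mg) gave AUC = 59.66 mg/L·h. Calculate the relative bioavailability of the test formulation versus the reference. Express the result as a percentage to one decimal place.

F_rel = (AUC_test/D_test) / (AUC_ref/D_ref)
      = (59.66/100) / (114.3/100)
      = 0.5966 / 1.143 = 0.5220 = 52.20%

F_rel = 52.2%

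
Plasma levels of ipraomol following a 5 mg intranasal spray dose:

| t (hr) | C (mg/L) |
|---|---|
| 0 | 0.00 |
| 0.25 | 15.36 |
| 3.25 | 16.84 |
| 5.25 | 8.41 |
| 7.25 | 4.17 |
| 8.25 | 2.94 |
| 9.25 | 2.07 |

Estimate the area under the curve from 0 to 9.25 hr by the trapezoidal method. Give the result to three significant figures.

AUC = 94.1 mg/L·hr

Trapezoidal AUC_0→9.25:
  [0→0.25]: (0.00+15.36)/2 × 0.25 = 1.92
  [0.25→3.25]: (15.36+16.84)/2 × 3 = 48.3
  [3.25→5.25]: (16.84+8.41)/2 × 2 = 25.25
  [5.25→7.25]: (8.41+4.17)/2 × 2 = 12.58
  [7.25→8.25]: (4.17+2.94)/2 × 1 = 3.555
  [8.25→9.25]: (2.94+2.07)/2 × 1 = 2.505
  Sum = 94.11 mg/L·hr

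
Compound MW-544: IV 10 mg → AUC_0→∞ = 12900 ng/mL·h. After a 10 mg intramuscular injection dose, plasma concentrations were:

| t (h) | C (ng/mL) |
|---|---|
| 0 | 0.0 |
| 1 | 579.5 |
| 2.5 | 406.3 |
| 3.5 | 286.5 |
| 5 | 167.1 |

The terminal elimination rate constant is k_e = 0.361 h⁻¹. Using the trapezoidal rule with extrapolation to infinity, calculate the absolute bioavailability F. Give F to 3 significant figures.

Trapezoidal AUC_0→5 (intramuscular injection):
  [0→1]: (0.0+579.5)/2 × 1 = 289.75
  [1→2.5]: (579.5+406.3)/2 × 1.5 = 739.35
  [2.5→3.5]: (406.3+286.5)/2 × 1 = 346.4
  [3.5→5]: (286.5+167.1)/2 × 1.5 = 340.2
  Sum = 1715.7 ng/mL·h
Tail: C_last/k_e = 167.1/0.361 = 462.881
AUC_0→∞ (intramuscular injection) = 1715.7 + 462.881 = 2178.581 ng/mL·h
F = (AUC_ev/D_ev)/(AUC_iv/D_iv) = (2178.581/10)/(12900/10) = 217.8581/1290 = 0.1689

F = 0.169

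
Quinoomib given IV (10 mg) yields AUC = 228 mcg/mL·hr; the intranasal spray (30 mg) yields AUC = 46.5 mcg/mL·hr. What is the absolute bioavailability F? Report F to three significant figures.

F = (AUC_ev / D_ev) / (AUC_iv / D_iv)
  = (46.5/30) / (228/10)
  = 1.55 / 22.8 = 0.0680

F = 0.0680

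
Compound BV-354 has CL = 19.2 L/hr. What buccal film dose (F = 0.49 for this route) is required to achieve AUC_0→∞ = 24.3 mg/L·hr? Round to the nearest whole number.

Dose = 952 mg

Dose = CL × AUC_0→∞ / F
     = 19.2 × 24.3 / 0.49 = 952.163 mg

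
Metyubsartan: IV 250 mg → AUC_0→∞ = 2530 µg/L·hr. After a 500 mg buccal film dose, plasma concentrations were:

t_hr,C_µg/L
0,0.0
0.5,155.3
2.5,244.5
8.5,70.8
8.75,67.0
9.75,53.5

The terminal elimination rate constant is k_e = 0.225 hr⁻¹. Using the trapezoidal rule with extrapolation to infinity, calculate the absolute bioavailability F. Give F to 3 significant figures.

F = 0.336

Trapezoidal AUC_0→9.75 (buccal film):
  [0→0.5]: (0.0+155.3)/2 × 0.5 = 38.825
  [0.5→2.5]: (155.3+244.5)/2 × 2 = 399.8
  [2.5→8.5]: (244.5+70.8)/2 × 6 = 945.9
  [8.5→8.75]: (70.8+67.0)/2 × 0.25 = 17.225
  [8.75→9.75]: (67.0+53.5)/2 × 1 = 60.25
  Sum = 1462.0 µg/L·hr
Tail: C_last/k_e = 53.5/0.225 = 237.778
AUC_0→∞ (buccal film) = 1462.0 + 237.778 = 1699.778 µg/L·hr
F = (AUC_ev/D_ev)/(AUC_iv/D_iv) = (1699.778/500)/(2530/250) = 3.399556/10.12 = 0.3359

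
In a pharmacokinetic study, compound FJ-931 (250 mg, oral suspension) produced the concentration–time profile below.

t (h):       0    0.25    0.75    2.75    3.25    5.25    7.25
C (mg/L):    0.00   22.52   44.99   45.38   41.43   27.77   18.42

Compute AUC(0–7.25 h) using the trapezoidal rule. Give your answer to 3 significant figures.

AUC = 247 mg/L·h

Trapezoidal AUC_0→7.25:
  [0→0.25]: (0.00+22.52)/2 × 0.25 = 2.815
  [0.25→0.75]: (22.52+44.99)/2 × 0.5 = 16.8775
  [0.75→2.75]: (44.99+45.38)/2 × 2 = 90.37
  [2.75→3.25]: (45.38+41.43)/2 × 0.5 = 21.7025
  [3.25→5.25]: (41.43+27.77)/2 × 2 = 69.2
  [5.25→7.25]: (27.77+18.42)/2 × 2 = 46.19
  Sum = 247.155 mg/L·h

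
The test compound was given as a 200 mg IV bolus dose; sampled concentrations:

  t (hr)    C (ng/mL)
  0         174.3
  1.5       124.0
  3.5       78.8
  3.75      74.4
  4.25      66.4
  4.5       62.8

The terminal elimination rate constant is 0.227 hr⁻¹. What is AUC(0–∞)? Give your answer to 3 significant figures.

AUC = 774 ng/mL·hr

Trapezoidal AUC_0→4.5:
  [0→1.5]: (174.3+124.0)/2 × 1.5 = 223.725
  [1.5→3.5]: (124.0+78.8)/2 × 2 = 202.8
  [3.5→3.75]: (78.8+74.4)/2 × 0.25 = 19.15
  [3.75→4.25]: (74.4+66.4)/2 × 0.5 = 35.2
  [4.25→4.5]: (66.4+62.8)/2 × 0.25 = 16.15
  Sum = 497.025 ng/mL·hr
Extrapolated tail: C_last / k_e = 62.8 / 0.227 = 276.652
AUC_0→∞ = 497.025 + 276.652 = 773.677 ng/mL·hr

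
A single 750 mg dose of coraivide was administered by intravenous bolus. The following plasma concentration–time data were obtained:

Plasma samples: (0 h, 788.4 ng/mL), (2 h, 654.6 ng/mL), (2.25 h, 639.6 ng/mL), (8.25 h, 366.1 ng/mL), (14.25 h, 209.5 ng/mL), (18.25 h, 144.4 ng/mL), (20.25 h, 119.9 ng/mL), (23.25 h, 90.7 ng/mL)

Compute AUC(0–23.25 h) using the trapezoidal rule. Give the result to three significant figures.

Trapezoidal AUC_0→23.25:
  [0→2]: (788.4+654.6)/2 × 2 = 1443.0
  [2→2.25]: (654.6+639.6)/2 × 0.25 = 161.775
  [2.25→8.25]: (639.6+366.1)/2 × 6 = 3017.1
  [8.25→14.25]: (366.1+209.5)/2 × 6 = 1726.8
  [14.25→18.25]: (209.5+144.4)/2 × 4 = 707.8
  [18.25→20.25]: (144.4+119.9)/2 × 2 = 264.3
  [20.25→23.25]: (119.9+90.7)/2 × 3 = 315.9
  Sum = 7636.675 ng/mL·h

AUC = 7640 ng/mL·h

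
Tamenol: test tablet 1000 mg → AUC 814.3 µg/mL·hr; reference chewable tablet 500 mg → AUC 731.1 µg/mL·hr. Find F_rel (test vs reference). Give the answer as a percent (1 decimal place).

F_rel = 55.7%

F_rel = (AUC_test/D_test) / (AUC_ref/D_ref)
      = (814.3/1000) / (731.1/500)
      = 0.8143 / 1.4622 = 0.5569 = 55.69%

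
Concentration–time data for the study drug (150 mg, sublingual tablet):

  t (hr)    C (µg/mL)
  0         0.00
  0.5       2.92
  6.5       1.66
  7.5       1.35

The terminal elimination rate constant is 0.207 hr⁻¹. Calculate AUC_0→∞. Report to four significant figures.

Trapezoidal AUC_0→7.5:
  [0→0.5]: (0.00+2.92)/2 × 0.5 = 0.73
  [0.5→6.5]: (2.92+1.66)/2 × 6 = 13.74
  [6.5→7.5]: (1.66+1.35)/2 × 1 = 1.505
  Sum = 15.975 µg/mL·hr
Extrapolated tail: C_last / k_e = 1.35 / 0.207 = 6.522
AUC_0→∞ = 15.975 + 6.522 = 22.497 µg/mL·hr

AUC = 22.50 µg/mL·hr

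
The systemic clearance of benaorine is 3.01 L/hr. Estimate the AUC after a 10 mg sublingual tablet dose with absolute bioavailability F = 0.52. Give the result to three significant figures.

AUC_0→∞ = F × Dose / CL
        = 0.52 × 10 / 3.01 = 1.72757 mg/L·hr

AUC = 1.73 mg/L·hr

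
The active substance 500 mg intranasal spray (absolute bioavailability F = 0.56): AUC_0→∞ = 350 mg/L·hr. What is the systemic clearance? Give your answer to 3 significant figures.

CL = 0.800 L/hr

CL = F × Dose / AUC_0→∞
   = 0.56 × 500 / 350 = 0.8 L/hr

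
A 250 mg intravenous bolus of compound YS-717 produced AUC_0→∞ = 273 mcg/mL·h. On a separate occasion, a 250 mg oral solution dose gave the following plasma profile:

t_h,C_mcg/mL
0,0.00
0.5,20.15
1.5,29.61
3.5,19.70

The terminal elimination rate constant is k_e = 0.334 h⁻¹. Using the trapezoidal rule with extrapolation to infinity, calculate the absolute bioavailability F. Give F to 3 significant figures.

F = 0.506

Trapezoidal AUC_0→3.5 (oral solution):
  [0→0.5]: (0.00+20.15)/2 × 0.5 = 5.0375
  [0.5→1.5]: (20.15+29.61)/2 × 1 = 24.88
  [1.5→3.5]: (29.61+19.70)/2 × 2 = 49.31
  Sum = 79.2275 mcg/mL·h
Tail: C_last/k_e = 19.70/0.334 = 58.982
AUC_0→∞ (oral solution) = 79.2275 + 58.982 = 138.2095 mcg/mL·h
F = (AUC_ev/D_ev)/(AUC_iv/D_iv) = (138.2095/250)/(273/250) = 0.552838/1.092 = 0.5063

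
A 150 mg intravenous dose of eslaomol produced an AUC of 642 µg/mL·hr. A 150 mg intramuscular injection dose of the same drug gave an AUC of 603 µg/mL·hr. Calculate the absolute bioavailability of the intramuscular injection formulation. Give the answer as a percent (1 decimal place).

F = 93.9%

F = (AUC_ev / D_ev) / (AUC_iv / D_iv)
  = (603/150) / (642/150)
  = 4.02 / 4.28 = 0.9393
  = 93.93%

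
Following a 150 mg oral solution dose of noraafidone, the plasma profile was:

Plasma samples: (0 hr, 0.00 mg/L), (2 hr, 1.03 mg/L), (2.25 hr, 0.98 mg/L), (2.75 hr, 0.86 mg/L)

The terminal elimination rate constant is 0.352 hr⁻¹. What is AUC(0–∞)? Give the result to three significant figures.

AUC = 4.18 mg/L·hr

Trapezoidal AUC_0→2.75:
  [0→2]: (0.00+1.03)/2 × 2 = 1.03
  [2→2.25]: (1.03+0.98)/2 × 0.25 = 0.25125
  [2.25→2.75]: (0.98+0.86)/2 × 0.5 = 0.46
  Sum = 1.74125 mg/L·hr
Extrapolated tail: C_last / k_e = 0.86 / 0.352 = 2.443
AUC_0→∞ = 1.74125 + 2.443 = 4.18425 mg/L·hr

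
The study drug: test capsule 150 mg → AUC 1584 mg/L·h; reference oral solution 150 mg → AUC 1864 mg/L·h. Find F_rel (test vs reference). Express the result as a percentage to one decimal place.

F_rel = (AUC_test/D_test) / (AUC_ref/D_ref)
      = (1584/150) / (1864/150)
      = 10.56 / 12.4267 = 0.8498 = 84.98%

F_rel = 85.0%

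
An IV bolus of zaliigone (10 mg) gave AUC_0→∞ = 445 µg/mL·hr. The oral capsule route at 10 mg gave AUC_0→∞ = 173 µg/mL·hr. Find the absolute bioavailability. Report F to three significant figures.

F = 0.389

F = (AUC_ev / D_ev) / (AUC_iv / D_iv)
  = (173/10) / (445/10)
  = 17.3 / 44.5 = 0.3888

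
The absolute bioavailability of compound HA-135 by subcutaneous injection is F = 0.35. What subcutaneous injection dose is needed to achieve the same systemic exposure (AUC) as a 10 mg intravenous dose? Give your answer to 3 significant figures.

For equal systemic exposure: F × D_ev = D_iv
D_ev = D_iv / F = 10 / 0.35 = 28.5714 mg

D_subcutaneous = 28.6 mg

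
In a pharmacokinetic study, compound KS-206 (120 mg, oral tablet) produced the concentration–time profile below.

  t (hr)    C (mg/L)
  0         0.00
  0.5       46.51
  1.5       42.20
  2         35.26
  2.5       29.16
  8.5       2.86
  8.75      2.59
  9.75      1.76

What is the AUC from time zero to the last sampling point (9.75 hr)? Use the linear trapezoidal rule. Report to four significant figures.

AUC = 190.4 mg/L·hr

Trapezoidal AUC_0→9.75:
  [0→0.5]: (0.00+46.51)/2 × 0.5 = 11.6275
  [0.5→1.5]: (46.51+42.20)/2 × 1 = 44.355
  [1.5→2]: (42.20+35.26)/2 × 0.5 = 19.365
  [2→2.5]: (35.26+29.16)/2 × 0.5 = 16.105
  [2.5→8.5]: (29.16+2.86)/2 × 6 = 96.06
  [8.5→8.75]: (2.86+2.59)/2 × 0.25 = 0.68125
  [8.75→9.75]: (2.59+1.76)/2 × 1 = 2.175
  Sum = 190.36875 mg/L·hr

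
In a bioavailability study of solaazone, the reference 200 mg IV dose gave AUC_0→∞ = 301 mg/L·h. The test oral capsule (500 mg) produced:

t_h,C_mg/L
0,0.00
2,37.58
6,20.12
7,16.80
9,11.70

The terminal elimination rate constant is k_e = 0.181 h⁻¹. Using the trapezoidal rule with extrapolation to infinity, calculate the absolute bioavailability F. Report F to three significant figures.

F = 0.352

Trapezoidal AUC_0→9 (oral capsule):
  [0→2]: (0.00+37.58)/2 × 2 = 37.58
  [2→6]: (37.58+20.12)/2 × 4 = 115.4
  [6→7]: (20.12+16.80)/2 × 1 = 18.46
  [7→9]: (16.80+11.70)/2 × 2 = 28.5
  Sum = 199.94 mg/L·h
Tail: C_last/k_e = 11.70/0.181 = 64.641
AUC_0→∞ (oral capsule) = 199.94 + 64.641 = 264.581 mg/L·h
F = (AUC_ev/D_ev)/(AUC_iv/D_iv) = (264.581/500)/(301/200) = 0.529162/1.505 = 0.3516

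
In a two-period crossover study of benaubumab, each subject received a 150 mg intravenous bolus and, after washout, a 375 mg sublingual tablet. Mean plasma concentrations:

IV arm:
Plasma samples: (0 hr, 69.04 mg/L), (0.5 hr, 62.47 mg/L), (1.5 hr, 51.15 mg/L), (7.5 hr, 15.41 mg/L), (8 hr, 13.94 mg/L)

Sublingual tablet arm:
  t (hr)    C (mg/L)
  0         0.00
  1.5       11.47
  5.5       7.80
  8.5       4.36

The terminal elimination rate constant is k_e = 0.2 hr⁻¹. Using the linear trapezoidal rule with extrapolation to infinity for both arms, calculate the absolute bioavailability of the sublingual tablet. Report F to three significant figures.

F = 0.0952

Trapezoidal AUC_0→8 (IV):
  [0→0.5]: (69.04+62.47)/2 × 0.5 = 32.8775
  [0.5→1.5]: (62.47+51.15)/2 × 1 = 56.81
  [1.5→7.5]: (51.15+15.41)/2 × 6 = 199.68
  [7.5→8]: (15.41+13.94)/2 × 0.5 = 7.3375
  Sum = 296.705 mg/L·hr
IV tail: 13.94/0.2 = 69.700; AUC_iv,0→∞ = 296.705 + 69.700 = 366.405 mg/L·hr
Trapezoidal AUC_0→8.5 (sublingual tablet):
  [0→1.5]: (0.00+11.47)/2 × 1.5 = 8.6025
  [1.5→5.5]: (11.47+7.80)/2 × 4 = 38.54
  [5.5→8.5]: (7.80+4.36)/2 × 3 = 18.24
  Sum = 65.3825 mg/L·hr
sublingual tablet tail: 4.36/0.2 = 21.800; AUC_ev,0→∞ = 65.3825 + 21.800 = 87.1825 mg/L·hr
F = (AUC_ev/D_ev)/(AUC_iv/D_iv) = (87.1825/375)/(366.405/150) = 0.232487/2.4427 = 0.0952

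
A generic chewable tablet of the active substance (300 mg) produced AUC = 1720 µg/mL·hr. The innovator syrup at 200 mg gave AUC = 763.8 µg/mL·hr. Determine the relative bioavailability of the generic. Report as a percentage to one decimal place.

F_rel = (AUC_test/D_test) / (AUC_ref/D_ref)
      = (1720/300) / (763.8/200)
      = 5.73333 / 3.819 = 1.5013 = 150.13%

F_rel = 150.1%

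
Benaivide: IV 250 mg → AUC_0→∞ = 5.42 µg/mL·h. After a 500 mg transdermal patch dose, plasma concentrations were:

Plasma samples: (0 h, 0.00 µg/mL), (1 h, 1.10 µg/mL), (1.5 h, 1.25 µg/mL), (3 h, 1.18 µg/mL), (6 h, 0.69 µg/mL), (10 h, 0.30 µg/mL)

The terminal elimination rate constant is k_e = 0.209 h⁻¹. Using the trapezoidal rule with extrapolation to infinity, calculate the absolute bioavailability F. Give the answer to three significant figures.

F = 0.847

Trapezoidal AUC_0→10 (transdermal patch):
  [0→1]: (0.00+1.10)/2 × 1 = 0.55
  [1→1.5]: (1.10+1.25)/2 × 0.5 = 0.5875
  [1.5→3]: (1.25+1.18)/2 × 1.5 = 1.8225
  [3→6]: (1.18+0.69)/2 × 3 = 2.805
  [6→10]: (0.69+0.30)/2 × 4 = 1.98
  Sum = 7.745 µg/mL·h
Tail: C_last/k_e = 0.30/0.209 = 1.435
AUC_0→∞ (transdermal patch) = 7.745 + 1.435 = 9.18 µg/mL·h
F = (AUC_ev/D_ev)/(AUC_iv/D_iv) = (9.18/500)/(5.42/250) = 0.01836/0.02168 = 0.8469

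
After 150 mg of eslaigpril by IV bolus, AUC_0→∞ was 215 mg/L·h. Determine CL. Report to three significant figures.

CL = 0.698 L/h

CL = Dose_iv / AUC_0→∞
   = 150 / 215 = 0.697674 L/h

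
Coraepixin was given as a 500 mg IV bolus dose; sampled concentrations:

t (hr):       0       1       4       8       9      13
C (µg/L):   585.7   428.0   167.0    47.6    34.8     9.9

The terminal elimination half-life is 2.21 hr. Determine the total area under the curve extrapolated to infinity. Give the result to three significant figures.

AUC = 1990 µg/L·hr

Trapezoidal AUC_0→13:
  [0→1]: (585.7+428.0)/2 × 1 = 506.85
  [1→4]: (428.0+167.0)/2 × 3 = 892.5
  [4→8]: (167.0+47.6)/2 × 4 = 429.2
  [8→9]: (47.6+34.8)/2 × 1 = 41.2
  [9→13]: (34.8+9.9)/2 × 4 = 89.4
  Sum = 1959.15 µg/L·hr
k_e = ln2 / t½ = 0.693147 / 2.21 = 0.3136 hr^-1
Extrapolated tail: C_last / k_e = 9.9 / 0.3136 = 31.569
AUC_0→∞ = 1959.15 + 31.569 = 1990.719 µg/L·hr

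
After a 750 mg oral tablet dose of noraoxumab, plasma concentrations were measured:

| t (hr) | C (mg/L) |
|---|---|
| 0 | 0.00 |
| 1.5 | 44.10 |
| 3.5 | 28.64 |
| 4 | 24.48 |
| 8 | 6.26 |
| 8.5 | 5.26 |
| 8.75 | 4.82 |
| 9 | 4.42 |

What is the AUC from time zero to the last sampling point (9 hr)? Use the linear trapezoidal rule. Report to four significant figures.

Trapezoidal AUC_0→9:
  [0→1.5]: (0.00+44.10)/2 × 1.5 = 33.075
  [1.5→3.5]: (44.10+28.64)/2 × 2 = 72.74
  [3.5→4]: (28.64+24.48)/2 × 0.5 = 13.28
  [4→8]: (24.48+6.26)/2 × 4 = 61.48
  [8→8.5]: (6.26+5.26)/2 × 0.5 = 2.88
  [8.5→8.75]: (5.26+4.82)/2 × 0.25 = 1.26
  [8.75→9]: (4.82+4.42)/2 × 0.25 = 1.155
  Sum = 185.87 mg/L·hr

AUC = 185.9 mg/L·hr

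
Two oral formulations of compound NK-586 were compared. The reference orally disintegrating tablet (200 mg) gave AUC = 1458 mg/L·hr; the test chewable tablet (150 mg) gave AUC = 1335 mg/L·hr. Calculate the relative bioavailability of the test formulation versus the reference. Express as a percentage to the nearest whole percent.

F_rel = (AUC_test/D_test) / (AUC_ref/D_ref)
      = (1335/150) / (1458/200)
      = 8.9 / 7.29 = 1.2209 = 122.09%

F_rel = 122%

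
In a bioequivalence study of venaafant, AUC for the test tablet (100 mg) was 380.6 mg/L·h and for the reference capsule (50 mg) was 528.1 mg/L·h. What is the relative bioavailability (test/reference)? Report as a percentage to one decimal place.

F_rel = 36.0%

F_rel = (AUC_test/D_test) / (AUC_ref/D_ref)
      = (380.6/100) / (528.1/50)
      = 3.806 / 10.562 = 0.3603 = 36.03%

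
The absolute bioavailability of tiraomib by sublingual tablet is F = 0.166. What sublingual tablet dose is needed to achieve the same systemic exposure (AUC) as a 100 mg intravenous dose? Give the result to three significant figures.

For equal systemic exposure: F × D_ev = D_iv
D_ev = D_iv / F = 100 / 0.166 = 602.41 mg

D_sublingual = 602 mg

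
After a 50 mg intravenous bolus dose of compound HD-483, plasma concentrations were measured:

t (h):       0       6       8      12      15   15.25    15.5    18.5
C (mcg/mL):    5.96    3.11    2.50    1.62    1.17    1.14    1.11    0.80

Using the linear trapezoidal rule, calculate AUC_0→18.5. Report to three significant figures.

Trapezoidal AUC_0→18.5:
  [0→6]: (5.96+3.11)/2 × 6 = 27.21
  [6→8]: (3.11+2.50)/2 × 2 = 5.61
  [8→12]: (2.50+1.62)/2 × 4 = 8.24
  [12→15]: (1.62+1.17)/2 × 3 = 4.185
  [15→15.25]: (1.17+1.14)/2 × 0.25 = 0.28875
  [15.25→15.5]: (1.14+1.11)/2 × 0.25 = 0.28125
  [15.5→18.5]: (1.11+0.80)/2 × 3 = 2.865
  Sum = 48.68 mcg/mL·h

AUC = 48.7 mcg/mL·h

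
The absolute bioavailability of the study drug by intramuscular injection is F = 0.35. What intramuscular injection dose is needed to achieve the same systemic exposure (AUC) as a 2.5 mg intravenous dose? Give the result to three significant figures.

For equal systemic exposure: F × D_ev = D_iv
D_ev = D_iv / F = 2.5 / 0.35 = 7.14286 mg

D_intramuscular = 7.14 mg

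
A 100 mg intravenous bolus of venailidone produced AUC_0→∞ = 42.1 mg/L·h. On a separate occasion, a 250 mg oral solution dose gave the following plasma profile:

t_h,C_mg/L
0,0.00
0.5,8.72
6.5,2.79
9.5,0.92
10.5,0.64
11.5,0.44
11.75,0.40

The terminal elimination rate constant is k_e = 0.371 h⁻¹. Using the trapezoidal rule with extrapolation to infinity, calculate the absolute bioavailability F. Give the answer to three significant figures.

Trapezoidal AUC_0→11.75 (oral solution):
  [0→0.5]: (0.00+8.72)/2 × 0.5 = 2.18
  [0.5→6.5]: (8.72+2.79)/2 × 6 = 34.53
  [6.5→9.5]: (2.79+0.92)/2 × 3 = 5.565
  [9.5→10.5]: (0.92+0.64)/2 × 1 = 0.78
  [10.5→11.5]: (0.64+0.44)/2 × 1 = 0.54
  [11.5→11.75]: (0.44+0.40)/2 × 0.25 = 0.105
  Sum = 43.7 mg/L·h
Tail: C_last/k_e = 0.40/0.371 = 1.078
AUC_0→∞ (oral solution) = 43.7 + 1.078 = 44.778 mg/L·h
F = (AUC_ev/D_ev)/(AUC_iv/D_iv) = (44.778/250)/(42.1/100) = 0.179112/0.421 = 0.4254

F = 0.425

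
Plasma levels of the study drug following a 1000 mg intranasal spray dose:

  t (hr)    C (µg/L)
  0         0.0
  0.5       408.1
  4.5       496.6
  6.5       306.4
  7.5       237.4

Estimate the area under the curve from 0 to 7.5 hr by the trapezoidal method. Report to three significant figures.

Trapezoidal AUC_0→7.5:
  [0→0.5]: (0.0+408.1)/2 × 0.5 = 102.025
  [0.5→4.5]: (408.1+496.6)/2 × 4 = 1809.4
  [4.5→6.5]: (496.6+306.4)/2 × 2 = 803.0
  [6.5→7.5]: (306.4+237.4)/2 × 1 = 271.9
  Sum = 2986.325 µg/L·hr

AUC = 2990 µg/L·hr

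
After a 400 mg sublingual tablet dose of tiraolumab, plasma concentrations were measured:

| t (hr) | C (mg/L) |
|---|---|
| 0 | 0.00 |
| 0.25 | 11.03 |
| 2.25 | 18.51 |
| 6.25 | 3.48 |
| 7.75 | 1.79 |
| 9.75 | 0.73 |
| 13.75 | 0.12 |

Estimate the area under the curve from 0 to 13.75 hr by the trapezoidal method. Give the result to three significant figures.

AUC = 83.1 mg/L·hr

Trapezoidal AUC_0→13.75:
  [0→0.25]: (0.00+11.03)/2 × 0.25 = 1.37875
  [0.25→2.25]: (11.03+18.51)/2 × 2 = 29.54
  [2.25→6.25]: (18.51+3.48)/2 × 4 = 43.98
  [6.25→7.75]: (3.48+1.79)/2 × 1.5 = 3.9525
  [7.75→9.75]: (1.79+0.73)/2 × 2 = 2.52
  [9.75→13.75]: (0.73+0.12)/2 × 4 = 1.7
  Sum = 83.07125 mg/L·hr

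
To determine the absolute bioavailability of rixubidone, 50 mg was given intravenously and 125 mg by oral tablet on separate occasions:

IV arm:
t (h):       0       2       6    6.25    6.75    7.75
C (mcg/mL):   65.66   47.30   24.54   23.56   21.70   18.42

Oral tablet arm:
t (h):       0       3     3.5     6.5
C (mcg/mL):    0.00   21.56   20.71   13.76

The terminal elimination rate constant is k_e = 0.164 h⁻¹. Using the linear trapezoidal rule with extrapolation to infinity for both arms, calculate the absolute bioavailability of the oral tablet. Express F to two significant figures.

F = 0.18

Trapezoidal AUC_0→7.75 (IV):
  [0→2]: (65.66+47.30)/2 × 2 = 112.96
  [2→6]: (47.30+24.54)/2 × 4 = 143.68
  [6→6.25]: (24.54+23.56)/2 × 0.25 = 6.0125
  [6.25→6.75]: (23.56+21.70)/2 × 0.5 = 11.315
  [6.75→7.75]: (21.70+18.42)/2 × 1 = 20.06
  Sum = 294.0275 mcg/mL·h
IV tail: 18.42/0.164 = 112.317; AUC_iv,0→∞ = 294.0275 + 112.317 = 406.3445 mcg/mL·h
Trapezoidal AUC_0→6.5 (oral tablet):
  [0→3]: (0.00+21.56)/2 × 3 = 32.34
  [3→3.5]: (21.56+20.71)/2 × 0.5 = 10.5675
  [3.5→6.5]: (20.71+13.76)/2 × 3 = 51.705
  Sum = 94.6125 mcg/mL·h
oral tablet tail: 13.76/0.164 = 83.902; AUC_ev,0→∞ = 94.6125 + 83.902 = 178.5145 mcg/mL·h
F = (AUC_ev/D_ev)/(AUC_iv/D_iv) = (178.5145/125)/(406.3445/50) = 1.428116/8.12689 = 0.1757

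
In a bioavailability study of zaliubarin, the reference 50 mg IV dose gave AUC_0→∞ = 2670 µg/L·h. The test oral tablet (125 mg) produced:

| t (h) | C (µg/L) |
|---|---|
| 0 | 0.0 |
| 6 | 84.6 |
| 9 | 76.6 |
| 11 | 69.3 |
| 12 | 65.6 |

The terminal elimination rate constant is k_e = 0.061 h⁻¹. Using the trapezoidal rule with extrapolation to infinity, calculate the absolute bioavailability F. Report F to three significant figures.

F = 0.267

Trapezoidal AUC_0→12 (oral tablet):
  [0→6]: (0.0+84.6)/2 × 6 = 253.8
  [6→9]: (84.6+76.6)/2 × 3 = 241.8
  [9→11]: (76.6+69.3)/2 × 2 = 145.9
  [11→12]: (69.3+65.6)/2 × 1 = 67.45
  Sum = 708.95 µg/L·h
Tail: C_last/k_e = 65.6/0.061 = 1075.410
AUC_0→∞ (oral tablet) = 708.95 + 1075.410 = 1784.36 µg/L·h
F = (AUC_ev/D_ev)/(AUC_iv/D_iv) = (1784.36/125)/(2670/50) = 14.27488/53.4 = 0.2673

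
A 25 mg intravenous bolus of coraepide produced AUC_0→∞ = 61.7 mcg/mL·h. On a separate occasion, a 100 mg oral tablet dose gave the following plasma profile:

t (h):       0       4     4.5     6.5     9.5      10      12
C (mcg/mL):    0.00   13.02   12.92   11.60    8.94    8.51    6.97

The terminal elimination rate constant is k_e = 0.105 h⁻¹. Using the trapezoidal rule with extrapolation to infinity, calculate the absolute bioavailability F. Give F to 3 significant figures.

Trapezoidal AUC_0→12 (oral tablet):
  [0→4]: (0.00+13.02)/2 × 4 = 26.04
  [4→4.5]: (13.02+12.92)/2 × 0.5 = 6.485
  [4.5→6.5]: (12.92+11.60)/2 × 2 = 24.52
  [6.5→9.5]: (11.60+8.94)/2 × 3 = 30.81
  [9.5→10]: (8.94+8.51)/2 × 0.5 = 4.3625
  [10→12]: (8.51+6.97)/2 × 2 = 15.48
  Sum = 107.6975 mcg/mL·h
Tail: C_last/k_e = 6.97/0.105 = 66.381
AUC_0→∞ (oral tablet) = 107.6975 + 66.381 = 174.0785 mcg/mL·h
F = (AUC_ev/D_ev)/(AUC_iv/D_iv) = (174.0785/100)/(61.7/25) = 1.740785/2.468 = 0.7053

F = 0.705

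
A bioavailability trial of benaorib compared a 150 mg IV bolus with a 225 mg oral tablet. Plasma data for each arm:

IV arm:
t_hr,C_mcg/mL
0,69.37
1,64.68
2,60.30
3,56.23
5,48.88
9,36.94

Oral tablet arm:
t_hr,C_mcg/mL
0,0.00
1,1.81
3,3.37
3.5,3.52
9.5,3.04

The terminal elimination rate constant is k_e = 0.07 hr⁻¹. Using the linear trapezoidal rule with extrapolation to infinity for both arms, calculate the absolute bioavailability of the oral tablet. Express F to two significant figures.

F = 0.048

Trapezoidal AUC_0→9 (IV):
  [0→1]: (69.37+64.68)/2 × 1 = 67.025
  [1→2]: (64.68+60.30)/2 × 1 = 62.49
  [2→3]: (60.30+56.23)/2 × 1 = 58.265
  [3→5]: (56.23+48.88)/2 × 2 = 105.11
  [5→9]: (48.88+36.94)/2 × 4 = 171.64
  Sum = 464.53 mcg/mL·hr
IV tail: 36.94/0.07 = 527.714; AUC_iv,0→∞ = 464.53 + 527.714 = 992.244 mcg/mL·hr
Trapezoidal AUC_0→9.5 (oral tablet):
  [0→1]: (0.00+1.81)/2 × 1 = 0.905
  [1→3]: (1.81+3.37)/2 × 2 = 5.18
  [3→3.5]: (3.37+3.52)/2 × 0.5 = 1.7225
  [3.5→9.5]: (3.52+3.04)/2 × 6 = 19.68
  Sum = 27.4875 mcg/mL·hr
oral tablet tail: 3.04/0.07 = 43.429; AUC_ev,0→∞ = 27.4875 + 43.429 = 70.9165 mcg/mL·hr
F = (AUC_ev/D_ev)/(AUC_iv/D_iv) = (70.9165/225)/(992.244/150) = 0.315184/6.61496 = 0.0476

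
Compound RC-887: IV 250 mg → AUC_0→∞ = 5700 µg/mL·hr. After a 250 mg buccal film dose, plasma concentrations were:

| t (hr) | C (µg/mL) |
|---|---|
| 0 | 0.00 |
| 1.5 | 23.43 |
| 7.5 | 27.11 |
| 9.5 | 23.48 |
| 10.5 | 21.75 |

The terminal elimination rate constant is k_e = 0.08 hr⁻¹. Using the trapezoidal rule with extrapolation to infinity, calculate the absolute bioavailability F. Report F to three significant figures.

Trapezoidal AUC_0→10.5 (buccal film):
  [0→1.5]: (0.00+23.43)/2 × 1.5 = 17.5725
  [1.5→7.5]: (23.43+27.11)/2 × 6 = 151.62
  [7.5→9.5]: (27.11+23.48)/2 × 2 = 50.59
  [9.5→10.5]: (23.48+21.75)/2 × 1 = 22.615
  Sum = 242.3975 µg/mL·hr
Tail: C_last/k_e = 21.75/0.08 = 271.875
AUC_0→∞ (buccal film) = 242.3975 + 271.875 = 514.2725 µg/mL·hr
F = (AUC_ev/D_ev)/(AUC_iv/D_iv) = (514.2725/250)/(5700/250) = 2.05709/22.8 = 0.0902

F = 0.0902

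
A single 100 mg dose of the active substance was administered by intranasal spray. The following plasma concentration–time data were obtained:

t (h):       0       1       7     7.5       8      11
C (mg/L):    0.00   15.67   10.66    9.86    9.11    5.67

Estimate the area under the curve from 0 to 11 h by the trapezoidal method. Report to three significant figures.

Trapezoidal AUC_0→11:
  [0→1]: (0.00+15.67)/2 × 1 = 7.835
  [1→7]: (15.67+10.66)/2 × 6 = 78.99
  [7→7.5]: (10.66+9.86)/2 × 0.5 = 5.13
  [7.5→8]: (9.86+9.11)/2 × 0.5 = 4.7425
  [8→11]: (9.11+5.67)/2 × 3 = 22.17
  Sum = 118.8675 mg/L·h

AUC = 119 mg/L·h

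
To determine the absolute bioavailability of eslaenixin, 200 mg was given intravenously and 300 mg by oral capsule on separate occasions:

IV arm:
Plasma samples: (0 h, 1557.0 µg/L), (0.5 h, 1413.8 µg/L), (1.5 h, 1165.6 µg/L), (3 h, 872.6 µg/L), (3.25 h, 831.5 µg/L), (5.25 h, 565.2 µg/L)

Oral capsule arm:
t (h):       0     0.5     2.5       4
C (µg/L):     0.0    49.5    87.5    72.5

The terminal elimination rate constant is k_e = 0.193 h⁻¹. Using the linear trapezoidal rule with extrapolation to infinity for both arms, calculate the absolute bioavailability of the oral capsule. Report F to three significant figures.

F = 0.0531

Trapezoidal AUC_0→5.25 (IV):
  [0→0.5]: (1557.0+1413.8)/2 × 0.5 = 742.7
  [0.5→1.5]: (1413.8+1165.6)/2 × 1 = 1289.7
  [1.5→3]: (1165.6+872.6)/2 × 1.5 = 1528.65
  [3→3.25]: (872.6+831.5)/2 × 0.25 = 213.0125
  [3.25→5.25]: (831.5+565.2)/2 × 2 = 1396.7
  Sum = 5170.7625 µg/L·h
IV tail: 565.2/0.193 = 2928.497; AUC_iv,0→∞ = 5170.7625 + 2928.497 = 8099.2595 µg/L·h
Trapezoidal AUC_0→4 (oral capsule):
  [0→0.5]: (0.0+49.5)/2 × 0.5 = 12.375
  [0.5→2.5]: (49.5+87.5)/2 × 2 = 137.0
  [2.5→4]: (87.5+72.5)/2 × 1.5 = 120.0
  Sum = 269.375 µg/L·h
oral capsule tail: 72.5/0.193 = 375.648; AUC_ev,0→∞ = 269.375 + 375.648 = 645.023 µg/L·h
F = (AUC_ev/D_ev)/(AUC_iv/D_iv) = (645.023/300)/(8099.2595/200) = 2.15008/40.4963 = 0.0531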